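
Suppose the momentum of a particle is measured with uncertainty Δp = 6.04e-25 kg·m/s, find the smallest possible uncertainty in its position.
87.299 pm

Using the Heisenberg uncertainty principle:
ΔxΔp ≥ ℏ/2

The minimum uncertainty in position is:
Δx_min = ℏ/(2Δp)
Δx_min = (1.055e-34 J·s) / (2 × 6.040e-25 kg·m/s)
Δx_min = 8.730e-11 m = 87.299 pm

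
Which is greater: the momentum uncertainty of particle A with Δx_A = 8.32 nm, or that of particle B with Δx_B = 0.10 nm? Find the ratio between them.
Particle B has the larger minimum momentum uncertainty, by a factor of 83.20.

For each particle, the minimum momentum uncertainty is Δp_min = ℏ/(2Δx):

Particle A: Δp_A = ℏ/(2×8.320e-09 m) = 6.338e-27 kg·m/s
Particle B: Δp_B = ℏ/(2×1.000e-10 m) = 5.273e-25 kg·m/s

Ratio: Δp_B/Δp_A = 83.20

Since Δp_min ∝ 1/Δx, the particle with smaller position uncertainty (B) has larger momentum uncertainty.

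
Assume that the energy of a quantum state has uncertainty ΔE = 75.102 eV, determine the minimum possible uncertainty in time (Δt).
4.382 as

Using the energy-time uncertainty principle:
ΔEΔt ≥ ℏ/2

The minimum uncertainty in time is:
Δt_min = ℏ/(2ΔE)
Δt_min = (1.055e-34 J·s) / (2 × 1.203e-17 J)
Δt_min = 4.382e-18 s = 4.382 as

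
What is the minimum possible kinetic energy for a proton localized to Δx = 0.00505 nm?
203.410 meV

Localizing a particle requires giving it sufficient momentum uncertainty:

1. From uncertainty principle: Δp ≥ ℏ/(2Δx)
   Δp_min = (1.055e-34 J·s) / (2 × 5.050e-12 m)
   Δp_min = 1.044e-23 kg·m/s

2. This momentum uncertainty corresponds to kinetic energy:
   KE ≈ (Δp)²/(2m) = (1.044e-23)²/(2 × 1.673e-27 kg)
   KE = 3.259e-20 J = 203.410 meV

Tighter localization requires more energy.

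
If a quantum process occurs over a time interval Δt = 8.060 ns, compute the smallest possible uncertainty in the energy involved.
40.832 neV

Using the energy-time uncertainty principle:
ΔEΔt ≥ ℏ/2

The minimum uncertainty in energy is:
ΔE_min = ℏ/(2Δt)
ΔE_min = (1.055e-34 J·s) / (2 × 8.060e-09 s)
ΔE_min = 6.542e-27 J = 40.832 neV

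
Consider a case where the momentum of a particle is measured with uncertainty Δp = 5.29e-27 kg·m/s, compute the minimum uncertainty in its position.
9.968 nm

Using the Heisenberg uncertainty principle:
ΔxΔp ≥ ℏ/2

The minimum uncertainty in position is:
Δx_min = ℏ/(2Δp)
Δx_min = (1.055e-34 J·s) / (2 × 5.290e-27 kg·m/s)
Δx_min = 9.968e-09 m = 9.968 nm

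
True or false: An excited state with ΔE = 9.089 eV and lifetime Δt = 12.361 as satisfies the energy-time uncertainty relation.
No, it violates the uncertainty relation.

Calculate the product ΔEΔt:
ΔE = 9.089 eV = 1.456e-18 J
ΔEΔt = (1.456e-18 J) × (1.236e-17 s)
ΔEΔt = 1.800e-35 J·s

Compare to the minimum allowed value ℏ/2:
ℏ/2 = 5.273e-35 J·s

Since ΔEΔt = 1.800e-35 J·s < 5.273e-35 J·s = ℏ/2,
this violates the uncertainty relation.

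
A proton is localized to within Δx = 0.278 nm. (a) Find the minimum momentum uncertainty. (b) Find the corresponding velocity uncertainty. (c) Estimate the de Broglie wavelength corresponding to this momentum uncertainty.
(a) Δp_min = 1.897 × 10^-25 kg·m/s
(b) Δv_min = 113.398 m/s
(c) λ_dB = 3.493 nm

Step-by-step:

(a) From the uncertainty principle:
Δp_min = ℏ/(2Δx) = (1.055e-34 J·s)/(2 × 2.780e-10 m) = 1.897e-25 kg·m/s

(b) The velocity uncertainty:
Δv = Δp/m = (1.897e-25 kg·m/s)/(1.673e-27 kg) = 1.134e+02 m/s = 113.398 m/s

(c) The de Broglie wavelength for this momentum:
λ = h/p = (6.626e-34 J·s)/(1.897e-25 kg·m/s) = 3.493e-09 m = 3.493 nm

Note: The de Broglie wavelength is comparable to the localization size, as expected from wave-particle duality.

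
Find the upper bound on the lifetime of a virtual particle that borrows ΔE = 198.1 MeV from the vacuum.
1.661 ys

Using the energy-time uncertainty principle:
ΔEΔt ≥ ℏ/2

For a virtual particle borrowing energy ΔE, the maximum lifetime is:
Δt_max = ℏ/(2ΔE)

Converting energy:
ΔE = 198.1 MeV = 3.174e-11 J

Δt_max = (1.055e-34 J·s) / (2 × 3.174e-11 J)
Δt_max = 1.661e-24 s = 1.661 ys

Virtual particles with higher borrowed energy exist for shorter times.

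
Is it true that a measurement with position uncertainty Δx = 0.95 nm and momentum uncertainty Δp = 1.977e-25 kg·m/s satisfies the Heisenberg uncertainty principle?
Yes, it satisfies the uncertainty principle.

Calculate the product ΔxΔp:
ΔxΔp = (9.500e-10 m) × (1.977e-25 kg·m/s)
ΔxΔp = 1.878e-34 J·s

Compare to the minimum allowed value ℏ/2:
ℏ/2 = 5.273e-35 J·s

Since ΔxΔp = 1.878e-34 J·s ≥ 5.273e-35 J·s = ℏ/2,
the measurement satisfies the uncertainty principle.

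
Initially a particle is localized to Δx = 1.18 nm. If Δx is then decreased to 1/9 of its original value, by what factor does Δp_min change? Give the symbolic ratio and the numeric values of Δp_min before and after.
Original Δp_min = 4.469 × 10^-26 kg·m/s; new Δp'_min = 4.022 × 10^-25 kg·m/s; ratio Δp'_min/Δp_min = 9.

From the uncertainty principle ΔxΔp ≥ ℏ/2, the minimum momentum uncertainty is Δp_min = ℏ/(2Δx).

Original (Δx = 1.18 nm = 1.180e-09 m):
Δp_min = (1.055e-34 J·s)/(2 × 1.180e-09 m) = 4.469e-26 kg·m/s

When Δx → (1/9)Δx:
Δp'_min = ℏ/(2 × (1/9)Δx) = 9 × ℏ/(2Δx) = 9 × Δp_min
Δp'_min = 9 × 4.469e-26 kg·m/s = 4.022e-25 kg·m/s

Since Δp_min ∝ 1/Δx, when Δx is decreased to 1/9 of its original value, Δp_min increases to 9 times its original value.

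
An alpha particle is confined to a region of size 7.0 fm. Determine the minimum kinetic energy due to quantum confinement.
26.649 keV

Using the uncertainty principle:

1. Position uncertainty: Δx ≈ 7.000e-15 m
2. Minimum momentum uncertainty: Δp = ℏ/(2Δx) = 7.533e-21 kg·m/s
3. Minimum kinetic energy:
   KE = (Δp)²/(2m) = (7.533e-21)²/(2 × 6.645e-27 kg)
   KE = 4.270e-15 J = 26.649 keV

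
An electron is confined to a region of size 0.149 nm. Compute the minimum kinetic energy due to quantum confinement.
429.033 meV

Using the uncertainty principle:

1. Position uncertainty: Δx ≈ 1.490e-10 m
2. Minimum momentum uncertainty: Δp = ℏ/(2Δx) = 3.539e-25 kg·m/s
3. Minimum kinetic energy:
   KE = (Δp)²/(2m) = (3.539e-25)²/(2 × 9.109e-31 kg)
   KE = 6.874e-20 J = 429.033 meV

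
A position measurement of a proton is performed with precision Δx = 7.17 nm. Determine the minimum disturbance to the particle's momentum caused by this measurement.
7.354 × 10^-27 kg·m/s

The uncertainty principle implies that measuring position disturbs momentum:
ΔxΔp ≥ ℏ/2

When we measure position with precision Δx, we necessarily introduce a momentum uncertainty:
Δp ≥ ℏ/(2Δx)
Δp_min = (1.055e-34 J·s) / (2 × 7.170e-09 m)
Δp_min = 7.354e-27 kg·m/s

The more precisely we measure position, the greater the momentum disturbance.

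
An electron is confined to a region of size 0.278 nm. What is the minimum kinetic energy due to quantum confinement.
123.246 meV

Using the uncertainty principle:

1. Position uncertainty: Δx ≈ 2.780e-10 m
2. Minimum momentum uncertainty: Δp = ℏ/(2Δx) = 1.897e-25 kg·m/s
3. Minimum kinetic energy:
   KE = (Δp)²/(2m) = (1.897e-25)²/(2 × 9.109e-31 kg)
   KE = 1.975e-20 J = 123.246 meV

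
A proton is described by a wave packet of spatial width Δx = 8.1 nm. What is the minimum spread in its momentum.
6.510 × 10^-27 kg·m/s

For a wave packet, the spatial width Δx and momentum spread Δp are related by the uncertainty principle:
ΔxΔp ≥ ℏ/2

The minimum momentum spread is:
Δp_min = ℏ/(2Δx)
Δp_min = (1.055e-34 J·s) / (2 × 8.100e-09 m)
Δp_min = 6.510e-27 kg·m/s

A wave packet cannot have both a well-defined position and well-defined momentum.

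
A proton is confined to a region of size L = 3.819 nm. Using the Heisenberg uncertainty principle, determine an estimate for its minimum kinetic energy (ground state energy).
355.676 neV

Using the uncertainty principle to estimate ground state energy:

1. The position uncertainty is approximately the confinement size:
   Δx ≈ L = 3.819e-09 m

2. From ΔxΔp ≥ ℏ/2, the minimum momentum uncertainty is:
   Δp ≈ ℏ/(2L) = 1.381e-26 kg·m/s

3. The kinetic energy is approximately:
   KE ≈ (Δp)²/(2m) = (1.381e-26)²/(2 × 1.673e-27 kg)
   KE ≈ 5.699e-26 J = 355.676 neV

This is an order-of-magnitude estimate of the ground state energy.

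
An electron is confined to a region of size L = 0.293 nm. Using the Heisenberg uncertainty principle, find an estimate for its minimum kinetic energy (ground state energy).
110.950 meV

Using the uncertainty principle to estimate ground state energy:

1. The position uncertainty is approximately the confinement size:
   Δx ≈ L = 2.930e-10 m

2. From ΔxΔp ≥ ℏ/2, the minimum momentum uncertainty is:
   Δp ≈ ℏ/(2L) = 1.800e-25 kg·m/s

3. The kinetic energy is approximately:
   KE ≈ (Δp)²/(2m) = (1.800e-25)²/(2 × 9.109e-31 kg)
   KE ≈ 1.778e-20 J = 110.950 meV

This is an order-of-magnitude estimate of the ground state energy.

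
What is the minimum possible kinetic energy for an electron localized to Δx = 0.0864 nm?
1.276 eV

Localizing a particle requires giving it sufficient momentum uncertainty:

1. From uncertainty principle: Δp ≥ ℏ/(2Δx)
   Δp_min = (1.055e-34 J·s) / (2 × 8.640e-11 m)
   Δp_min = 6.103e-25 kg·m/s

2. This momentum uncertainty corresponds to kinetic energy:
   KE ≈ (Δp)²/(2m) = (6.103e-25)²/(2 × 9.109e-31 kg)
   KE = 2.044e-19 J = 1.276 eV

Tighter localization requires more energy.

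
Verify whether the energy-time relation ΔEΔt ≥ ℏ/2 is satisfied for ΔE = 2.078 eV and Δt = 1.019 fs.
Yes, it satisfies the uncertainty relation.

Calculate the product ΔEΔt:
ΔE = 2.078 eV = 3.329e-19 J
ΔEΔt = (3.329e-19 J) × (1.019e-15 s)
ΔEΔt = 3.393e-34 J·s

Compare to the minimum allowed value ℏ/2:
ℏ/2 = 5.273e-35 J·s

Since ΔEΔt = 3.393e-34 J·s ≥ 5.273e-35 J·s = ℏ/2,
this satisfies the uncertainty relation.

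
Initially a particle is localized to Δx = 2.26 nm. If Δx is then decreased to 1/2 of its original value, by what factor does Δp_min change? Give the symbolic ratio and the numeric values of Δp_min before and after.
Original Δp_min = 2.333 × 10^-26 kg·m/s; new Δp'_min = 4.666 × 10^-26 kg·m/s; ratio Δp'_min/Δp_min = 2.

From the uncertainty principle ΔxΔp ≥ ℏ/2, the minimum momentum uncertainty is Δp_min = ℏ/(2Δx).

Original (Δx = 2.26 nm = 2.260e-09 m):
Δp_min = (1.055e-34 J·s)/(2 × 2.260e-09 m) = 2.333e-26 kg·m/s

When Δx → (1/2)Δx:
Δp'_min = ℏ/(2 × (1/2)Δx) = 2 × ℏ/(2Δx) = 2 × Δp_min
Δp'_min = 2 × 2.333e-26 kg·m/s = 4.666e-26 kg·m/s

Since Δp_min ∝ 1/Δx, when Δx is decreased to 1/2 of its original value, Δp_min increases to 2 times its original value.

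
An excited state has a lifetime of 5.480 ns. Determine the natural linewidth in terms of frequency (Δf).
14.521 MHz

Using the energy-time uncertainty principle and E = hf:
ΔEΔt ≥ ℏ/2
hΔf·Δt ≥ ℏ/2

The minimum frequency uncertainty is:
Δf = ℏ/(2hτ) = 1/(4πτ)
Δf = 1/(4π × 5.480e-09 s)
Δf = 1.452e+07 Hz = 14.521 MHz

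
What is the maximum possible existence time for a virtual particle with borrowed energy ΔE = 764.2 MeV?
4.307 × 10^-25 s

Using the energy-time uncertainty principle:
ΔEΔt ≥ ℏ/2

For a virtual particle borrowing energy ΔE, the maximum lifetime is:
Δt_max = ℏ/(2ΔE)

Converting energy:
ΔE = 764.2 MeV = 1.224e-10 J

Δt_max = (1.055e-34 J·s) / (2 × 1.224e-10 J)
Δt_max = 4.307e-25 s = 4.307 × 10^-25 s

Virtual particles with higher borrowed energy exist for shorter times.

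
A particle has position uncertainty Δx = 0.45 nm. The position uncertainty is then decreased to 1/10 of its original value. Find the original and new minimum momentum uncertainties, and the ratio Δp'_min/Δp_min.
Original Δp_min = 1.172 × 10^-25 kg·m/s; new Δp'_min = 1.172 × 10^-24 kg·m/s; ratio Δp'_min/Δp_min = 10.

From the uncertainty principle ΔxΔp ≥ ℏ/2, the minimum momentum uncertainty is Δp_min = ℏ/(2Δx).

Original (Δx = 0.45 nm = 4.500e-10 m):
Δp_min = (1.055e-34 J·s)/(2 × 4.500e-10 m) = 1.172e-25 kg·m/s

When Δx → (1/10)Δx:
Δp'_min = ℏ/(2 × (1/10)Δx) = 10 × ℏ/(2Δx) = 10 × Δp_min
Δp'_min = 10 × 1.172e-25 kg·m/s = 1.172e-24 kg·m/s

Since Δp_min ∝ 1/Δx, when Δx is decreased to 1/10 of its original value, Δp_min increases to 10 times its original value.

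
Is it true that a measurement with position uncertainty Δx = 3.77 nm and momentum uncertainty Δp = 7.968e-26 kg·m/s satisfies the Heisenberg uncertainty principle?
Yes, it satisfies the uncertainty principle.

Calculate the product ΔxΔp:
ΔxΔp = (3.770e-09 m) × (7.968e-26 kg·m/s)
ΔxΔp = 3.004e-34 J·s

Compare to the minimum allowed value ℏ/2:
ℏ/2 = 5.273e-35 J·s

Since ΔxΔp = 3.004e-34 J·s ≥ 5.273e-35 J·s = ℏ/2,
the measurement satisfies the uncertainty principle.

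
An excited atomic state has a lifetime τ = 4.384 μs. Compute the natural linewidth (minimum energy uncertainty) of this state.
75.070 peV

Using the energy-time uncertainty principle:
ΔEΔt ≥ ℏ/2

The lifetime τ represents the time uncertainty Δt.
The natural linewidth (minimum energy uncertainty) is:

ΔE = ℏ/(2τ)
ΔE = (1.055e-34 J·s) / (2 × 4.384e-06 s)
ΔE = 1.203e-29 J = 75.070 peV

This natural linewidth limits the precision of spectroscopic measurements.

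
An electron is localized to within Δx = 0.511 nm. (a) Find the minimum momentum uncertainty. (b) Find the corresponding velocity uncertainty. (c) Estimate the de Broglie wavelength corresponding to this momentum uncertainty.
(a) Δp_min = 1.032 × 10^-25 kg·m/s
(b) Δv_min = 113.276 km/s
(c) λ_dB = 6.421 nm

Step-by-step:

(a) From the uncertainty principle:
Δp_min = ℏ/(2Δx) = (1.055e-34 J·s)/(2 × 5.110e-10 m) = 1.032e-25 kg·m/s

(b) The velocity uncertainty:
Δv = Δp/m = (1.032e-25 kg·m/s)/(9.109e-31 kg) = 1.133e+05 m/s = 113.276 km/s

(c) The de Broglie wavelength for this momentum:
λ = h/p = (6.626e-34 J·s)/(1.032e-25 kg·m/s) = 6.421e-09 m = 6.421 nm

Note: The de Broglie wavelength is comparable to the localization size, as expected from wave-particle duality.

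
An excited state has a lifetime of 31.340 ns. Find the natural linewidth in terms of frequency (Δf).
2.539 MHz

Using the energy-time uncertainty principle and E = hf:
ΔEΔt ≥ ℏ/2
hΔf·Δt ≥ ℏ/2

The minimum frequency uncertainty is:
Δf = ℏ/(2hτ) = 1/(4πτ)
Δf = 1/(4π × 3.134e-08 s)
Δf = 2.539e+06 Hz = 2.539 MHz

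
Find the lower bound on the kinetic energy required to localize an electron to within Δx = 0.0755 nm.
1.671 eV

Localizing a particle requires giving it sufficient momentum uncertainty:

1. From uncertainty principle: Δp ≥ ℏ/(2Δx)
   Δp_min = (1.055e-34 J·s) / (2 × 7.550e-11 m)
   Δp_min = 6.984e-25 kg·m/s

2. This momentum uncertainty corresponds to kinetic energy:
   KE ≈ (Δp)²/(2m) = (6.984e-25)²/(2 × 9.109e-31 kg)
   KE = 2.677e-19 J = 1.671 eV

Tighter localization requires more energy.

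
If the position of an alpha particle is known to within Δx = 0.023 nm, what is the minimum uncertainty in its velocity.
345.021 m/s

Using the Heisenberg uncertainty principle and Δp = mΔv:
ΔxΔp ≥ ℏ/2
Δx(mΔv) ≥ ℏ/2

The minimum uncertainty in velocity is:
Δv_min = ℏ/(2mΔx)
Δv_min = (1.055e-34 J·s) / (2 × 6.645e-27 kg × 2.300e-11 m)
Δv_min = 3.450e+02 m/s = 345.021 m/s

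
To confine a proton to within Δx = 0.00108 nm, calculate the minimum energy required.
4.447 eV

Localizing a particle requires giving it sufficient momentum uncertainty:

1. From uncertainty principle: Δp ≥ ℏ/(2Δx)
   Δp_min = (1.055e-34 J·s) / (2 × 1.080e-12 m)
   Δp_min = 4.882e-23 kg·m/s

2. This momentum uncertainty corresponds to kinetic energy:
   KE ≈ (Δp)²/(2m) = (4.882e-23)²/(2 × 1.673e-27 kg)
   KE = 7.126e-19 J = 4.447 eV

Tighter localization requires more energy.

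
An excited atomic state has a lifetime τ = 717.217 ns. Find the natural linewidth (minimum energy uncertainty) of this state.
458.865 peV

Using the energy-time uncertainty principle:
ΔEΔt ≥ ℏ/2

The lifetime τ represents the time uncertainty Δt.
The natural linewidth (minimum energy uncertainty) is:

ΔE = ℏ/(2τ)
ΔE = (1.055e-34 J·s) / (2 × 7.172e-07 s)
ΔE = 7.352e-29 J = 458.865 peV

This natural linewidth limits the precision of spectroscopic measurements.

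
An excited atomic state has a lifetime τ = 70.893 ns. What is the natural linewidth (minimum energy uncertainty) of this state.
4.642 neV

Using the energy-time uncertainty principle:
ΔEΔt ≥ ℏ/2

The lifetime τ represents the time uncertainty Δt.
The natural linewidth (minimum energy uncertainty) is:

ΔE = ℏ/(2τ)
ΔE = (1.055e-34 J·s) / (2 × 7.089e-08 s)
ΔE = 7.438e-28 J = 4.642 neV

This natural linewidth limits the precision of spectroscopic measurements.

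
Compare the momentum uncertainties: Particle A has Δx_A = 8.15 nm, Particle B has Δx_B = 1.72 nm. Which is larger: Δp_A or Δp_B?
Particle B has the larger minimum momentum uncertainty, by a factor of 4.74.

For each particle, the minimum momentum uncertainty is Δp_min = ℏ/(2Δx):

Particle A: Δp_A = ℏ/(2×8.150e-09 m) = 6.470e-27 kg·m/s
Particle B: Δp_B = ℏ/(2×1.720e-09 m) = 3.066e-26 kg·m/s

Ratio: Δp_B/Δp_A = 4.74

Since Δp_min ∝ 1/Δx, the particle with smaller position uncertainty (B) has larger momentum uncertainty.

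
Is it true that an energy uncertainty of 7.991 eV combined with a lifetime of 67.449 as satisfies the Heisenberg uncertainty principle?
Yes, it satisfies the uncertainty relation.

Calculate the product ΔEΔt:
ΔE = 7.991 eV = 1.280e-18 J
ΔEΔt = (1.280e-18 J) × (6.745e-17 s)
ΔEΔt = 8.635e-35 J·s

Compare to the minimum allowed value ℏ/2:
ℏ/2 = 5.273e-35 J·s

Since ΔEΔt = 8.635e-35 J·s ≥ 5.273e-35 J·s = ℏ/2,
this satisfies the uncertainty relation.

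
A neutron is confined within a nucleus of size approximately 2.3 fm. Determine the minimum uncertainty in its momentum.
2.293 × 10^-20 kg·m/s

Using the Heisenberg uncertainty principle:
ΔxΔp ≥ ℏ/2

With Δx ≈ L = 2.300e-15 m (the confinement size):
Δp_min = ℏ/(2Δx)
Δp_min = (1.055e-34 J·s) / (2 × 2.300e-15 m)
Δp_min = 2.293e-20 kg·m/s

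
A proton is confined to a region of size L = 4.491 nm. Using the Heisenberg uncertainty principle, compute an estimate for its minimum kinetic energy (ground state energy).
257.198 neV

Using the uncertainty principle to estimate ground state energy:

1. The position uncertainty is approximately the confinement size:
   Δx ≈ L = 4.491e-09 m

2. From ΔxΔp ≥ ℏ/2, the minimum momentum uncertainty is:
   Δp ≈ ℏ/(2L) = 1.174e-26 kg·m/s

3. The kinetic energy is approximately:
   KE ≈ (Δp)²/(2m) = (1.174e-26)²/(2 × 1.673e-27 kg)
   KE ≈ 4.121e-26 J = 257.198 neV

This is an order-of-magnitude estimate of the ground state energy.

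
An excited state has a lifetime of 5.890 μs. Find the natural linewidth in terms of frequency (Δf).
13.511 kHz

Using the energy-time uncertainty principle and E = hf:
ΔEΔt ≥ ℏ/2
hΔf·Δt ≥ ℏ/2

The minimum frequency uncertainty is:
Δf = ℏ/(2hτ) = 1/(4πτ)
Δf = 1/(4π × 5.890e-06 s)
Δf = 1.351e+04 Hz = 13.511 kHz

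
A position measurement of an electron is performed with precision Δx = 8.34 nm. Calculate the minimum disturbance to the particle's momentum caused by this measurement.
6.322 × 10^-27 kg·m/s

The uncertainty principle implies that measuring position disturbs momentum:
ΔxΔp ≥ ℏ/2

When we measure position with precision Δx, we necessarily introduce a momentum uncertainty:
Δp ≥ ℏ/(2Δx)
Δp_min = (1.055e-34 J·s) / (2 × 8.340e-09 m)
Δp_min = 6.322e-27 kg·m/s

The more precisely we measure position, the greater the momentum disturbance.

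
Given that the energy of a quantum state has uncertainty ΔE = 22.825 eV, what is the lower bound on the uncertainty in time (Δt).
14.419 as

Using the energy-time uncertainty principle:
ΔEΔt ≥ ℏ/2

The minimum uncertainty in time is:
Δt_min = ℏ/(2ΔE)
Δt_min = (1.055e-34 J·s) / (2 × 3.657e-18 J)
Δt_min = 1.442e-17 s = 14.419 as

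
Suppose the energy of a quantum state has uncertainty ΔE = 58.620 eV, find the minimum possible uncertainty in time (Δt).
5.614 as

Using the energy-time uncertainty principle:
ΔEΔt ≥ ℏ/2

The minimum uncertainty in time is:
Δt_min = ℏ/(2ΔE)
Δt_min = (1.055e-34 J·s) / (2 × 9.392e-18 J)
Δt_min = 5.614e-18 s = 5.614 as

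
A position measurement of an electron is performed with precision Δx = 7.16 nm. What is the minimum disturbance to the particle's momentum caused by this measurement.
7.364 × 10^-27 kg·m/s

The uncertainty principle implies that measuring position disturbs momentum:
ΔxΔp ≥ ℏ/2

When we measure position with precision Δx, we necessarily introduce a momentum uncertainty:
Δp ≥ ℏ/(2Δx)
Δp_min = (1.055e-34 J·s) / (2 × 7.160e-09 m)
Δp_min = 7.364e-27 kg·m/s

The more precisely we measure position, the greater the momentum disturbance.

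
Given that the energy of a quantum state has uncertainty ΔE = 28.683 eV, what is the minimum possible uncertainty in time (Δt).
11.474 as

Using the energy-time uncertainty principle:
ΔEΔt ≥ ℏ/2

The minimum uncertainty in time is:
Δt_min = ℏ/(2ΔE)
Δt_min = (1.055e-34 J·s) / (2 × 4.596e-18 J)
Δt_min = 1.147e-17 s = 11.474 as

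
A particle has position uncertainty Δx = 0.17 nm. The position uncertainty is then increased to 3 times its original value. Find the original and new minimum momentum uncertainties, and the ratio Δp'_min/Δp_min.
Original Δp_min = 3.102 × 10^-25 kg·m/s; new Δp'_min = 1.034 × 10^-25 kg·m/s; ratio Δp'_min/Δp_min = 1/3.

From the uncertainty principle ΔxΔp ≥ ℏ/2, the minimum momentum uncertainty is Δp_min = ℏ/(2Δx).

Original (Δx = 0.17 nm = 1.700e-10 m):
Δp_min = (1.055e-34 J·s)/(2 × 1.700e-10 m) = 3.102e-25 kg·m/s

When Δx → 3Δx:
Δp'_min = ℏ/(2 × 3Δx) = (1/3) × ℏ/(2Δx) = (1/3) × Δp_min
Δp'_min = 1/3 × 3.102e-25 kg·m/s = 1.034e-25 kg·m/s

Since Δp_min ∝ 1/Δx, when Δx is increased to 3 times its original value, Δp_min decreases to 1/3 of its original value.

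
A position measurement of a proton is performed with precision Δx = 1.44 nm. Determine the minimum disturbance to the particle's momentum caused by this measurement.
3.662 × 10^-26 kg·m/s

The uncertainty principle implies that measuring position disturbs momentum:
ΔxΔp ≥ ℏ/2

When we measure position with precision Δx, we necessarily introduce a momentum uncertainty:
Δp ≥ ℏ/(2Δx)
Δp_min = (1.055e-34 J·s) / (2 × 1.440e-09 m)
Δp_min = 3.662e-26 kg·m/s

The more precisely we measure position, the greater the momentum disturbance.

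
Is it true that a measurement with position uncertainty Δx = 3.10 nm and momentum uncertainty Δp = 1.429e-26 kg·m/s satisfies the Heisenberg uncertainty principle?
No, it violates the uncertainty principle (impossible measurement).

Calculate the product ΔxΔp:
ΔxΔp = (3.100e-09 m) × (1.429e-26 kg·m/s)
ΔxΔp = 4.430e-35 J·s

Compare to the minimum allowed value ℏ/2:
ℏ/2 = 5.273e-35 J·s

Since ΔxΔp = 4.430e-35 J·s < 5.273e-35 J·s = ℏ/2,
the measurement violates the uncertainty principle.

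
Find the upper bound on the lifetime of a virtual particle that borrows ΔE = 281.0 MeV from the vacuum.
1.171 ys

Using the energy-time uncertainty principle:
ΔEΔt ≥ ℏ/2

For a virtual particle borrowing energy ΔE, the maximum lifetime is:
Δt_max = ℏ/(2ΔE)

Converting energy:
ΔE = 281.0 MeV = 4.502e-11 J

Δt_max = (1.055e-34 J·s) / (2 × 4.502e-11 J)
Δt_max = 1.171e-24 s = 1.171 ys

Virtual particles with higher borrowed energy exist for shorter times.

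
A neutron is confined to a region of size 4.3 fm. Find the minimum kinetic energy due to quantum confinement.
280.168 keV

Using the uncertainty principle:

1. Position uncertainty: Δx ≈ 4.300e-15 m
2. Minimum momentum uncertainty: Δp = ℏ/(2Δx) = 1.226e-20 kg·m/s
3. Minimum kinetic energy:
   KE = (Δp)²/(2m) = (1.226e-20)²/(2 × 1.675e-27 kg)
   KE = 4.489e-14 J = 280.168 keV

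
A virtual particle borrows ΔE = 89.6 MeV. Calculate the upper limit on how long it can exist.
3.673 ys

Using the energy-time uncertainty principle:
ΔEΔt ≥ ℏ/2

For a virtual particle borrowing energy ΔE, the maximum lifetime is:
Δt_max = ℏ/(2ΔE)

Converting energy:
ΔE = 89.6 MeV = 1.436e-11 J

Δt_max = (1.055e-34 J·s) / (2 × 1.436e-11 J)
Δt_max = 3.673e-24 s = 3.673 ys

Virtual particles with higher borrowed energy exist for shorter times.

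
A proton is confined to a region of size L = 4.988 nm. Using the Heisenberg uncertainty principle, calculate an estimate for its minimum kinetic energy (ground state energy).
208.498 neV

Using the uncertainty principle to estimate ground state energy:

1. The position uncertainty is approximately the confinement size:
   Δx ≈ L = 4.988e-09 m

2. From ΔxΔp ≥ ℏ/2, the minimum momentum uncertainty is:
   Δp ≈ ℏ/(2L) = 1.057e-26 kg·m/s

3. The kinetic energy is approximately:
   KE ≈ (Δp)²/(2m) = (1.057e-26)²/(2 × 1.673e-27 kg)
   KE ≈ 3.341e-26 J = 208.498 neV

This is an order-of-magnitude estimate of the ground state energy.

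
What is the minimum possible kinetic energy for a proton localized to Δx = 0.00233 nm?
955.526 meV

Localizing a particle requires giving it sufficient momentum uncertainty:

1. From uncertainty principle: Δp ≥ ℏ/(2Δx)
   Δp_min = (1.055e-34 J·s) / (2 × 2.330e-12 m)
   Δp_min = 2.263e-23 kg·m/s

2. This momentum uncertainty corresponds to kinetic energy:
   KE ≈ (Δp)²/(2m) = (2.263e-23)²/(2 × 1.673e-27 kg)
   KE = 1.531e-19 J = 955.526 meV

Tighter localization requires more energy.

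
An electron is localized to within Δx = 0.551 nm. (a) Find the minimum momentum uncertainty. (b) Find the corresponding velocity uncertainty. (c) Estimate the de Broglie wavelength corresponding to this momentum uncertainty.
(a) Δp_min = 9.570 × 10^-26 kg·m/s
(b) Δv_min = 105.052 km/s
(c) λ_dB = 6.924 nm

Step-by-step:

(a) From the uncertainty principle:
Δp_min = ℏ/(2Δx) = (1.055e-34 J·s)/(2 × 5.510e-10 m) = 9.570e-26 kg·m/s

(b) The velocity uncertainty:
Δv = Δp/m = (9.570e-26 kg·m/s)/(9.109e-31 kg) = 1.051e+05 m/s = 105.052 km/s

(c) The de Broglie wavelength for this momentum:
λ = h/p = (6.626e-34 J·s)/(9.570e-26 kg·m/s) = 6.924e-09 m = 6.924 nm

Note: The de Broglie wavelength is comparable to the localization size, as expected from wave-particle duality.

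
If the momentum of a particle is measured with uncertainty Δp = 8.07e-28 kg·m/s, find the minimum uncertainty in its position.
65.339 nm

Using the Heisenberg uncertainty principle:
ΔxΔp ≥ ℏ/2

The minimum uncertainty in position is:
Δx_min = ℏ/(2Δp)
Δx_min = (1.055e-34 J·s) / (2 × 8.070e-28 kg·m/s)
Δx_min = 6.534e-08 m = 65.339 nm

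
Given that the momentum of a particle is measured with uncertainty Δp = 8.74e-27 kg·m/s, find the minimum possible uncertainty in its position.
6.033 nm

Using the Heisenberg uncertainty principle:
ΔxΔp ≥ ℏ/2

The minimum uncertainty in position is:
Δx_min = ℏ/(2Δp)
Δx_min = (1.055e-34 J·s) / (2 × 8.740e-27 kg·m/s)
Δx_min = 6.033e-09 m = 6.033 nm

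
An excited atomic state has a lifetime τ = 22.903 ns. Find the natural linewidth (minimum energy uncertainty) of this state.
14.370 neV

Using the energy-time uncertainty principle:
ΔEΔt ≥ ℏ/2

The lifetime τ represents the time uncertainty Δt.
The natural linewidth (minimum energy uncertainty) is:

ΔE = ℏ/(2τ)
ΔE = (1.055e-34 J·s) / (2 × 2.290e-08 s)
ΔE = 2.302e-27 J = 14.370 neV

This natural linewidth limits the precision of spectroscopic measurements.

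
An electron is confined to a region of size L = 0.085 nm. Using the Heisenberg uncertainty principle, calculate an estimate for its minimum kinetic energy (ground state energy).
1.318 eV

Using the uncertainty principle to estimate ground state energy:

1. The position uncertainty is approximately the confinement size:
   Δx ≈ L = 8.500e-11 m

2. From ΔxΔp ≥ ℏ/2, the minimum momentum uncertainty is:
   Δp ≈ ℏ/(2L) = 6.203e-25 kg·m/s

3. The kinetic energy is approximately:
   KE ≈ (Δp)²/(2m) = (6.203e-25)²/(2 × 9.109e-31 kg)
   KE ≈ 2.112e-19 J = 1.318 eV

This is an order-of-magnitude estimate of the ground state energy.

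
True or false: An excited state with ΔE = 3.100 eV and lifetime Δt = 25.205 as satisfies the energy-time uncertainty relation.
No, it violates the uncertainty relation.

Calculate the product ΔEΔt:
ΔE = 3.100 eV = 4.967e-19 J
ΔEΔt = (4.967e-19 J) × (2.520e-17 s)
ΔEΔt = 1.252e-35 J·s

Compare to the minimum allowed value ℏ/2:
ℏ/2 = 5.273e-35 J·s

Since ΔEΔt = 1.252e-35 J·s < 5.273e-35 J·s = ℏ/2,
this violates the uncertainty relation.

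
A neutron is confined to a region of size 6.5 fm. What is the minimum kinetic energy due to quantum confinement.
122.611 keV

Using the uncertainty principle:

1. Position uncertainty: Δx ≈ 6.500e-15 m
2. Minimum momentum uncertainty: Δp = ℏ/(2Δx) = 8.112e-21 kg·m/s
3. Minimum kinetic energy:
   KE = (Δp)²/(2m) = (8.112e-21)²/(2 × 1.675e-27 kg)
   KE = 1.964e-14 J = 122.611 keV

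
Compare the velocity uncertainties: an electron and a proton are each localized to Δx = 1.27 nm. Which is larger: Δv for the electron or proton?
The electron has the larger minimum velocity uncertainty, by a ratio of 1836.2.

For both particles, Δp_min = ℏ/(2Δx) = 4.152e-26 kg·m/s (same for both).

The velocity uncertainty is Δv = Δp/m:
- electron: Δv = 4.152e-26 / 9.109e-31 = 4.558e+04 m/s = 45.578 km/s
- proton: Δv = 4.152e-26 / 1.673e-27 = 2.482e+01 m/s = 24.822 m/s

Ratio: 4.558e+04 / 2.482e+01 = 1836.2

The lighter particle has larger velocity uncertainty because Δv ∝ 1/m.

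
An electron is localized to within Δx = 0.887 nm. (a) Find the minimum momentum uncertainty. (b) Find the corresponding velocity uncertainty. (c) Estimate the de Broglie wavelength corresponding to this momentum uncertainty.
(a) Δp_min = 5.945 × 10^-26 kg·m/s
(b) Δv_min = 65.258 km/s
(c) λ_dB = 11.146 nm

Step-by-step:

(a) From the uncertainty principle:
Δp_min = ℏ/(2Δx) = (1.055e-34 J·s)/(2 × 8.870e-10 m) = 5.945e-26 kg·m/s

(b) The velocity uncertainty:
Δv = Δp/m = (5.945e-26 kg·m/s)/(9.109e-31 kg) = 6.526e+04 m/s = 65.258 km/s

(c) The de Broglie wavelength for this momentum:
λ = h/p = (6.626e-34 J·s)/(5.945e-26 kg·m/s) = 1.115e-08 m = 11.146 nm

Note: The de Broglie wavelength is comparable to the localization size, as expected from wave-particle duality.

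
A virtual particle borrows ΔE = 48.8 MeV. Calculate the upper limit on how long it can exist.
6.744 ys

Using the energy-time uncertainty principle:
ΔEΔt ≥ ℏ/2

For a virtual particle borrowing energy ΔE, the maximum lifetime is:
Δt_max = ℏ/(2ΔE)

Converting energy:
ΔE = 48.8 MeV = 7.819e-12 J

Δt_max = (1.055e-34 J·s) / (2 × 7.819e-12 J)
Δt_max = 6.744e-24 s = 6.744 ys

Virtual particles with higher borrowed energy exist for shorter times.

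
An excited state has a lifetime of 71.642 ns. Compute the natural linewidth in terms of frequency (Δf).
1.111 MHz

Using the energy-time uncertainty principle and E = hf:
ΔEΔt ≥ ℏ/2
hΔf·Δt ≥ ℏ/2

The minimum frequency uncertainty is:
Δf = ℏ/(2hτ) = 1/(4πτ)
Δf = 1/(4π × 7.164e-08 s)
Δf = 1.111e+06 Hz = 1.111 MHz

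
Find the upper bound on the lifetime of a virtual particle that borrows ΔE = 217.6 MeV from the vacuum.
1.512 ys

Using the energy-time uncertainty principle:
ΔEΔt ≥ ℏ/2

For a virtual particle borrowing energy ΔE, the maximum lifetime is:
Δt_max = ℏ/(2ΔE)

Converting energy:
ΔE = 217.6 MeV = 3.486e-11 J

Δt_max = (1.055e-34 J·s) / (2 × 3.486e-11 J)
Δt_max = 1.512e-24 s = 1.512 ys

Virtual particles with higher borrowed energy exist for shorter times.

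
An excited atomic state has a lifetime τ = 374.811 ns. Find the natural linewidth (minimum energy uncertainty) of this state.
878.058 peV

Using the energy-time uncertainty principle:
ΔEΔt ≥ ℏ/2

The lifetime τ represents the time uncertainty Δt.
The natural linewidth (minimum energy uncertainty) is:

ΔE = ℏ/(2τ)
ΔE = (1.055e-34 J·s) / (2 × 3.748e-07 s)
ΔE = 1.407e-28 J = 878.058 peV

This natural linewidth limits the precision of spectroscopic measurements.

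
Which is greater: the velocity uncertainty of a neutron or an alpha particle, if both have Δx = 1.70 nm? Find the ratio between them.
The neutron has the larger minimum velocity uncertainty, by a ratio of 4.0.

For both particles, Δp_min = ℏ/(2Δx) = 3.102e-26 kg·m/s (same for both).

The velocity uncertainty is Δv = Δp/m:
- neutron: Δv = 3.102e-26 / 1.675e-27 = 1.852e+01 m/s = 18.518 m/s
- alpha particle: Δv = 3.102e-26 / 6.645e-27 = 4.668e+00 m/s = 4.668 m/s

Ratio: 1.852e+01 / 4.668e+00 = 4.0

The lighter particle has larger velocity uncertainty because Δv ∝ 1/m.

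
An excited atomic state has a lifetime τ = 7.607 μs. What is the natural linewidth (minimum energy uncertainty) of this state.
43.264 peV

Using the energy-time uncertainty principle:
ΔEΔt ≥ ℏ/2

The lifetime τ represents the time uncertainty Δt.
The natural linewidth (minimum energy uncertainty) is:

ΔE = ℏ/(2τ)
ΔE = (1.055e-34 J·s) / (2 × 7.607e-06 s)
ΔE = 6.932e-30 J = 43.264 peV

This natural linewidth limits the precision of spectroscopic measurements.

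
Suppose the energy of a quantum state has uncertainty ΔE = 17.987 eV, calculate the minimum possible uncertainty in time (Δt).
18.297 as

Using the energy-time uncertainty principle:
ΔEΔt ≥ ℏ/2

The minimum uncertainty in time is:
Δt_min = ℏ/(2ΔE)
Δt_min = (1.055e-34 J·s) / (2 × 2.882e-18 J)
Δt_min = 1.830e-17 s = 18.297 as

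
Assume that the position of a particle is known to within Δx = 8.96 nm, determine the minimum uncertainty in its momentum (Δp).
5.885 × 10^-27 kg·m/s

Using the Heisenberg uncertainty principle:
ΔxΔp ≥ ℏ/2

The minimum uncertainty in momentum is:
Δp_min = ℏ/(2Δx)
Δp_min = (1.055e-34 J·s) / (2 × 8.960e-09 m)
Δp_min = 5.885e-27 kg·m/s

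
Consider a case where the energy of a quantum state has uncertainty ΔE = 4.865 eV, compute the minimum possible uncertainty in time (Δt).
67.648 as

Using the energy-time uncertainty principle:
ΔEΔt ≥ ℏ/2

The minimum uncertainty in time is:
Δt_min = ℏ/(2ΔE)
Δt_min = (1.055e-34 J·s) / (2 × 7.795e-19 J)
Δt_min = 6.765e-17 s = 67.648 as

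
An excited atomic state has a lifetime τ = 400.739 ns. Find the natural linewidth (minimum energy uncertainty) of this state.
821.248 peV

Using the energy-time uncertainty principle:
ΔEΔt ≥ ℏ/2

The lifetime τ represents the time uncertainty Δt.
The natural linewidth (minimum energy uncertainty) is:

ΔE = ℏ/(2τ)
ΔE = (1.055e-34 J·s) / (2 × 4.007e-07 s)
ΔE = 1.316e-28 J = 821.248 peV

This natural linewidth limits the precision of spectroscopic measurements.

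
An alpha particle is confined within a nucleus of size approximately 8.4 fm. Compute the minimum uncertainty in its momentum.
6.277 × 10^-21 kg·m/s

Using the Heisenberg uncertainty principle:
ΔxΔp ≥ ℏ/2

With Δx ≈ L = 8.400e-15 m (the confinement size):
Δp_min = ℏ/(2Δx)
Δp_min = (1.055e-34 J·s) / (2 × 8.400e-15 m)
Δp_min = 6.277e-21 kg·m/s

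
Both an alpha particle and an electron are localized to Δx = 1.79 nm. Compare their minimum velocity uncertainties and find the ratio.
The electron has the larger minimum velocity uncertainty, by a ratio of 7294.3.

For both particles, Δp_min = ℏ/(2Δx) = 2.946e-26 kg·m/s (same for both).

The velocity uncertainty is Δv = Δp/m:
- alpha particle: Δv = 2.946e-26 / 6.645e-27 = 4.433e+00 m/s = 4.433 m/s
- electron: Δv = 2.946e-26 / 9.109e-31 = 3.234e+04 m/s = 32.337 km/s

Ratio: 3.234e+04 / 4.433e+00 = 7294.3

The lighter particle has larger velocity uncertainty because Δv ∝ 1/m.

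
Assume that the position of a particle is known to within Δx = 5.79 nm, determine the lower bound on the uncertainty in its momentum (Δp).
9.107 × 10^-27 kg·m/s

Using the Heisenberg uncertainty principle:
ΔxΔp ≥ ℏ/2

The minimum uncertainty in momentum is:
Δp_min = ℏ/(2Δx)
Δp_min = (1.055e-34 J·s) / (2 × 5.790e-09 m)
Δp_min = 9.107e-27 kg·m/s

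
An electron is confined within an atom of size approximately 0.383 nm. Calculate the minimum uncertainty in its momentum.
1.377 × 10^-25 kg·m/s

Using the Heisenberg uncertainty principle:
ΔxΔp ≥ ℏ/2

With Δx ≈ L = 3.830e-10 m (the confinement size):
Δp_min = ℏ/(2Δx)
Δp_min = (1.055e-34 J·s) / (2 × 3.830e-10 m)
Δp_min = 1.377e-25 kg·m/s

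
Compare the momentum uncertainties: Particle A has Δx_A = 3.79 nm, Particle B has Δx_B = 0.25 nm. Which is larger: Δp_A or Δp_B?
Particle B has the larger minimum momentum uncertainty, by a factor of 15.16.

For each particle, the minimum momentum uncertainty is Δp_min = ℏ/(2Δx):

Particle A: Δp_A = ℏ/(2×3.790e-09 m) = 1.391e-26 kg·m/s
Particle B: Δp_B = ℏ/(2×2.500e-10 m) = 2.109e-25 kg·m/s

Ratio: Δp_B/Δp_A = 15.16

Since Δp_min ∝ 1/Δx, the particle with smaller position uncertainty (B) has larger momentum uncertainty.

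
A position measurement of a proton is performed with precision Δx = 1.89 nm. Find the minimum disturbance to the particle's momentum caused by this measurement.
2.790 × 10^-26 kg·m/s

The uncertainty principle implies that measuring position disturbs momentum:
ΔxΔp ≥ ℏ/2

When we measure position with precision Δx, we necessarily introduce a momentum uncertainty:
Δp ≥ ℏ/(2Δx)
Δp_min = (1.055e-34 J·s) / (2 × 1.890e-09 m)
Δp_min = 2.790e-26 kg·m/s

The more precisely we measure position, the greater the momentum disturbance.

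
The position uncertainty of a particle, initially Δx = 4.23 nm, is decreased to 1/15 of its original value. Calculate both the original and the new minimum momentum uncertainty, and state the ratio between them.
Original Δp_min = 1.247 × 10^-26 kg·m/s; new Δp'_min = 1.870 × 10^-25 kg·m/s; ratio Δp'_min/Δp_min = 15.

From the uncertainty principle ΔxΔp ≥ ℏ/2, the minimum momentum uncertainty is Δp_min = ℏ/(2Δx).

Original (Δx = 4.23 nm = 4.230e-09 m):
Δp_min = (1.055e-34 J·s)/(2 × 4.230e-09 m) = 1.247e-26 kg·m/s

When Δx → (1/15)Δx:
Δp'_min = ℏ/(2 × (1/15)Δx) = 15 × ℏ/(2Δx) = 15 × Δp_min
Δp'_min = 15 × 1.247e-26 kg·m/s = 1.870e-25 kg·m/s

Since Δp_min ∝ 1/Δx, when Δx is decreased to 1/15 of its original value, Δp_min increases to 15 times its original value.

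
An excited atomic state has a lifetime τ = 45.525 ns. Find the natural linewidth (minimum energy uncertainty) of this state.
7.229 neV

Using the energy-time uncertainty principle:
ΔEΔt ≥ ℏ/2

The lifetime τ represents the time uncertainty Δt.
The natural linewidth (minimum energy uncertainty) is:

ΔE = ℏ/(2τ)
ΔE = (1.055e-34 J·s) / (2 × 4.552e-08 s)
ΔE = 1.158e-27 J = 7.229 neV

This natural linewidth limits the precision of spectroscopic measurements.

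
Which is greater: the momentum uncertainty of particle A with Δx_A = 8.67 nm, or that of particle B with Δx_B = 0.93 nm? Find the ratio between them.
Particle B has the larger minimum momentum uncertainty, by a factor of 9.32.

For each particle, the minimum momentum uncertainty is Δp_min = ℏ/(2Δx):

Particle A: Δp_A = ℏ/(2×8.670e-09 m) = 6.082e-27 kg·m/s
Particle B: Δp_B = ℏ/(2×9.300e-10 m) = 5.670e-26 kg·m/s

Ratio: Δp_B/Δp_A = 9.32

Since Δp_min ∝ 1/Δx, the particle with smaller position uncertainty (B) has larger momentum uncertainty.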